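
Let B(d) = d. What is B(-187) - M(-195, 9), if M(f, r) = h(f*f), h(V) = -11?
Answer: -176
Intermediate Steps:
M(f, r) = -11
B(-187) - M(-195, 9) = -187 - 1*(-11) = -187 + 11 = -176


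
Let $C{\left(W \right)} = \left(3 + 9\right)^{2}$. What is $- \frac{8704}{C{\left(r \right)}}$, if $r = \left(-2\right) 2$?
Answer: $- \frac{544}{9} \approx -60.444$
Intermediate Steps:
$r = -4$
$C{\left(W \right)} = 144$ ($C{\left(W \right)} = 12^{2} = 144$)
$- \frac{8704}{C{\left(r \right)}} = - \frac{8704}{144} = \left(-8704\right) \frac{1}{144} = - \frac{544}{9}$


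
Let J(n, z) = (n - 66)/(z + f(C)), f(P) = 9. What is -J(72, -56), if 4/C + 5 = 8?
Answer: 6/47 ≈ 0.12766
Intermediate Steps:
C = 4/3 (C = 4/(-5 + 8) = 4/3 ≈ 1.3333)
J(n, z) = (-66 + n)/(9 + z) (J(n, z) = (n - 66)/(z + 9) = (-66 + n)/(9 + z))
-J(72, -56) = -(-66 + 72)/(9 - 56) = -6/(-47) = -(-1)*6/47 = -1*(-6/47) = 6/47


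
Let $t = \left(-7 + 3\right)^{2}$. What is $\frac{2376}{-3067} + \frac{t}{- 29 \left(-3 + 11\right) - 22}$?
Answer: $- \frac{326288}{389509} \approx -0.83769$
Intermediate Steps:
$t = 16$ ($t = \left(-4\right)^{2} = 16$)
$\frac{2376}{-3067} + \frac{t}{- 29 \left(-3 + 11\right) - 22} = \frac{2376}{-3067} + \frac{16}{- 29 \left(-3 + 11\right) - 22} = 2376 \left(- \frac{1}{3067}\right) + \frac{16}{\left(-29\right) 8 - 22} = - \frac{2376}{3067} + \frac{16}{-232 - 22} = - \frac{2376}{3067} + \frac{16}{-254} = - \frac{2376}{3067} + 16 \left(- \frac{1}{254}\right) = - \frac{2376}{3067} - \frac{8}{127} = - \frac{326288}{389509}$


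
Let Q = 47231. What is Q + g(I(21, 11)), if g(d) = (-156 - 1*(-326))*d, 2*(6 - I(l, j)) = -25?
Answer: 50376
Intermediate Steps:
I(l, j) = 37/2 (I(l, j) = 6 - ½*(-25) = 6 + 25/2 = 37/2)
g(d) = 170*d (g(d) = (-156 + 326)*d = 170*d)
Q + g(I(21, 11)) = 47231 + 170*(37/2) = 47231 + 3145 = 50376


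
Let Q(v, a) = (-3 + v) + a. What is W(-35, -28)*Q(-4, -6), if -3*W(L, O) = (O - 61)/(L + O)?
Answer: 1157/189 ≈ 6.1217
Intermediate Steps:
W(L, O) = -(-61 + O)/(3*(L + O)) (W(L, O) = -(O - 61)/(3*(L + O)) = -(-61 + O)/(3*(L + O)))
Q(v, a) = -3 + a + v
W(-35, -28)*Q(-4, -6) = ((61 - 1*(-28))/(3*(-35 - 28)))*(-3 - 6 - 4) = ((⅓)*(61 + 28)/(-63))*(-13) = ((⅓)*(-1/63)*89)*(-13) = -89/189*(-13) = 1157/189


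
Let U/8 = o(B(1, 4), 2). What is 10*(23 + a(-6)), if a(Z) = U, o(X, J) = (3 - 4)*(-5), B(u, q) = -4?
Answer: 630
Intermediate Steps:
o(X, J) = 5 (o(X, J) = -1*(-5) = 5)
U = 40 (U = 8*5 = 40)
a(Z) = 40
10*(23 + a(-6)) = 10*(23 + 40) = 10*63 = 630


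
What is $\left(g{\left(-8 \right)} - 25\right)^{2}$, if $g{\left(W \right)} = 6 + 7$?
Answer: $144$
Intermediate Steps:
$g{\left(W \right)} = 13$
$\left(g{\left(-8 \right)} - 25\right)^{2} = \left(13 - 25\right)^{2} = \left(-12\right)^{2} = 144$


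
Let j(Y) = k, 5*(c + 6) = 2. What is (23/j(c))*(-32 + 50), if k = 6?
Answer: 69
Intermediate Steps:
c = -28/5 (c = -6 + (1/5)*2 = -6 + 2/5 = -28/5 ≈ -5.6000)
j(Y) = 6
(23/j(c))*(-32 + 50) = (23/6)*(-32 + 50) = (23*(1/6))*18 = (23/6)*18 = 69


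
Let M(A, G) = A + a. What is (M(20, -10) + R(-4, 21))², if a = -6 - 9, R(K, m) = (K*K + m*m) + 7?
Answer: 219961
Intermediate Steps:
R(K, m) = 7 + K² + m² (R(K, m) = (K² + m²) + 7 = 7 + K² + m²)
a = -15
M(A, G) = -15 + A (M(A, G) = A - 15 = -15 + A)
(M(20, -10) + R(-4, 21))² = ((-15 + 20) + (7 + (-4)² + 21²))² = (5 + (7 + 16 + 441))² = (5 + 464)² = 469² = 219961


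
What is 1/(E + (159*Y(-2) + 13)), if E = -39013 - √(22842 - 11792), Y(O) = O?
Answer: -19659/772947037 + 5*√442/1545894074 ≈ -2.5366e-5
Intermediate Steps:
E = -39013 - 5*√442 (E = -39013 - √11050 = -39013 - 5*√442 ≈ -39118.)
1/(E + (159*Y(-2) + 13)) = 1/((-39013 - 5*√442) + (159*(-2) + 13)) = 1/((-39013 - 5*√442) + (-318 + 13)) = 1/((-39013 - 5*√442) - 305) = 1/(-39318 - 5*√442)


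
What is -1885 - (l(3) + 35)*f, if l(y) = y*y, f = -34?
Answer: -389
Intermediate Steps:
l(y) = y²
-1885 - (l(3) + 35)*f = -1885 - (3² + 35)*(-34) = -1885 - (9 + 35)*(-34) = -1885 - 44*(-34) = -1885 - 1*(-1496) = -1885 + 1496 = -389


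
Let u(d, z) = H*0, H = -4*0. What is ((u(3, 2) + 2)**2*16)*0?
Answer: 0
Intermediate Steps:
H = 0
u(d, z) = 0 (u(d, z) = 0*0 = 0)
((u(3, 2) + 2)**2*16)*0 = ((0 + 2)**2*16)*0 = (2**2*16)*0 = (4*16)*0 = 64*0 = 0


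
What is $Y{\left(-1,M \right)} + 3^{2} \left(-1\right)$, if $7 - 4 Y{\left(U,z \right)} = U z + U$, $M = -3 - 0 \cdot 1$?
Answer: $- \frac{31}{4} \approx -7.75$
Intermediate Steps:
$M = -3$ ($M = -3 - 0 = -3 + 0 = -3$)
$Y{\left(U,z \right)} = \frac{7}{4} - \frac{U}{4} - \frac{U z}{4}$ ($Y{\left(U,z \right)} = \frac{7}{4} - \frac{U z + U}{4} = \frac{7}{4} - \frac{U + U z}{4} = \frac{7}{4} - \left(\frac{U}{4} + \frac{U z}{4}\right) = \frac{7}{4} - \frac{U}{4} - \frac{U z}{4}$)
$Y{\left(-1,M \right)} + 3^{2} \left(-1\right) = \left(\frac{7}{4} - - \frac{1}{4} - \left(- \frac{1}{4}\right) \left(-3\right)\right) + 3^{2} \left(-1\right) = \left(\frac{7}{4} + \frac{1}{4} - \frac{3}{4}\right) + 9 \left(-1\right) = \frac{5}{4} - 9 = - \frac{31}{4}$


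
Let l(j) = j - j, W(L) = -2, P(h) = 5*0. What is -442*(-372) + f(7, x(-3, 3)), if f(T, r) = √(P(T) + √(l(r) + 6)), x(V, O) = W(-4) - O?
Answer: 164424 + 6^(¼) ≈ 1.6443e+5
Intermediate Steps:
P(h) = 0
l(j) = 0
x(V, O) = -2 - O
f(T, r) = 6^(¼) (f(T, r) = √(0 + √(0 + 6)) = √(0 + √6) = √(√6) = 6^(¼))
-442*(-372) + f(7, x(-3, 3)) = -442*(-372) + 6^(¼) = 164424 + 6^(¼)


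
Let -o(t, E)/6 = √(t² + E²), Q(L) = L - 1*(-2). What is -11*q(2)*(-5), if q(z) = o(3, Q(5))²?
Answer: 114840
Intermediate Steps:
Q(L) = 2 + L (Q(L) = L + 2 = 2 + L)
o(t, E) = -6*√(E² + t²) (o(t, E) = -6*√(t² + E²) = -6*√(E² + t²))
q(z) = 2088 (q(z) = (-6*√((2 + 5)² + 3²))² = (-6*√(7² + 9))² = (-6*√(49 + 9))² = (-6*√58)² = 2088)
-11*q(2)*(-5) = -11*2088*(-5) = -22968*(-5) = 114840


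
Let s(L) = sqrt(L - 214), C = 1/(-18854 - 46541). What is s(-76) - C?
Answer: 1/65395 + I*sqrt(290) ≈ 1.5292e-5 + 17.029*I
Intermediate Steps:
C = -1/65395 (C = 1/(-65395) = -1/65395 ≈ -1.5292e-5)
s(L) = sqrt(-214 + L)
s(-76) - C = sqrt(-214 - 76) - 1*(-1/65395) = sqrt(-290) + 1/65395 = I*sqrt(290) + 1/65395 = 1/65395 + I*sqrt(290)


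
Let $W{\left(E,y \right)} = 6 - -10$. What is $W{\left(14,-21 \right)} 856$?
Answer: $13696$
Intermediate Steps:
$W{\left(E,y \right)} = 16$ ($W{\left(E,y \right)} = 6 + 10 = 16$)
$W{\left(14,-21 \right)} 856 = 16 \cdot 856 = 13696$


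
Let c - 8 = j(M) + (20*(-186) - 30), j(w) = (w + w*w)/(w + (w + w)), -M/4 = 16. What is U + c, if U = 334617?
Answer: 330854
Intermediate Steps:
M = -64 (M = -4*16 = -64)
j(w) = (w + w²)/(3*w) (j(w) = (w + w²)/(w + 2*w) = (w + w²)/((3*w)) = (w + w²)*(1/(3*w)) = (w + w²)/(3*w))
c = -3763 (c = 8 + ((⅓ + (⅓)*(-64)) + (20*(-186) - 30)) = 8 + ((⅓ - 64/3) + (-3720 - 30)) = 8 + (-21 - 3750) = 8 - 3771 = -3763)
U + c = 334617 - 3763 = 330854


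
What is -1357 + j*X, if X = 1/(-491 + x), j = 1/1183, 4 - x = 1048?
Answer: -2464183086/1815905 ≈ -1357.0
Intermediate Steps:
x = -1044 (x = 4 - 1*1048 = 4 - 1048 = -1044)
j = 1/1183 ≈ 0.00084531
X = -1/1535 (X = 1/(-491 - 1044) = 1/(-1535) = -1/1535 ≈ -0.00065147)
-1357 + j*X = -1357 + (1/1183)*(-1/1535) = -1357 - 1/1815905 = -2464183086/1815905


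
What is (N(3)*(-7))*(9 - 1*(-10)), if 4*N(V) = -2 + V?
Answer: -133/4 ≈ -33.250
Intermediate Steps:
N(V) = -½ + V/4 (N(V) = (-2 + V)/4 = -½ + V/4)
(N(3)*(-7))*(9 - 1*(-10)) = ((-½ + (¼)*3)*(-7))*(9 - 1*(-10)) = ((-½ + ¾)*(-7))*(9 + 10) = ((¼)*(-7))*19 = -7/4*19 = -133/4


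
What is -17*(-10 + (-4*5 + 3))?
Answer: 459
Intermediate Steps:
-17*(-10 + (-4*5 + 3)) = -17*(-10 + (-20 + 3)) = -17*(-10 - 17) = -17*(-27) = 459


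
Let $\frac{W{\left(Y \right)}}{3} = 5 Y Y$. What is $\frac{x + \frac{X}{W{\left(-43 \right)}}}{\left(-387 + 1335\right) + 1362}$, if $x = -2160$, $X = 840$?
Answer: $- \frac{1996892}{2135595} \approx -0.93505$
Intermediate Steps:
$W{\left(Y \right)} = 15 Y^{2}$ ($W{\left(Y \right)} = 3 \cdot 5 Y Y = 3 \cdot 5 Y^{2} = 15 Y^{2}$)
$\frac{x + \frac{X}{W{\left(-43 \right)}}}{\left(-387 + 1335\right) + 1362} = \frac{-2160 + \frac{840}{15 \left(-43\right)^{2}}}{\left(-387 + 1335\right) + 1362} = \frac{-2160 + \frac{840}{15 \cdot 1849}}{948 + 1362} = \frac{-2160 + \frac{840}{27735}}{2310} = \left(-2160 + 840 \cdot \frac{1}{27735}\right) \frac{1}{2310} = \left(-2160 + \frac{56}{1849}\right) \frac{1}{2310} = \left(- \frac{3993784}{1849}\right) \frac{1}{2310} = - \frac{1996892}{2135595}$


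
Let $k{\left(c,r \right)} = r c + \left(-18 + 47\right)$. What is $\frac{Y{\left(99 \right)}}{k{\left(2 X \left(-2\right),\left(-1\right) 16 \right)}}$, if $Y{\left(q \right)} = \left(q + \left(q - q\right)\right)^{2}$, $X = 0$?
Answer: $\frac{9801}{29} \approx 337.97$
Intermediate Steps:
$k{\left(c,r \right)} = 29 + c r$ ($k{\left(c,r \right)} = c r + 29 = 29 + c r$)
$Y{\left(q \right)} = q^{2}$ ($Y{\left(q \right)} = \left(q + 0\right)^{2} = q^{2}$)
$\frac{Y{\left(99 \right)}}{k{\left(2 X \left(-2\right),\left(-1\right) 16 \right)}} = \frac{99^{2}}{29 + 2 \cdot 0 \left(-2\right) \left(\left(-1\right) 16\right)} = \frac{9801}{29 + 0 \left(-2\right) \left(-16\right)} = \frac{9801}{29 + 0 \left(-16\right)} = \frac{9801}{29 + 0} = \frac{9801}{29}$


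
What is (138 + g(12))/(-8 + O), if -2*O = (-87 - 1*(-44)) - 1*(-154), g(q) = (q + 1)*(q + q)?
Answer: -900/127 ≈ -7.0866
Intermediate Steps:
g(q) = 2*q*(1 + q) (g(q) = (1 + q)*(2*q) = 2*q*(1 + q))
O = -111/2 (O = -((-87 - 1*(-44)) - 1*(-154))/2 = -((-87 + 44) + 154)/2 = -(-43 + 154)/2 = -½*111 = -111/2 ≈ -55.500)
(138 + g(12))/(-8 + O) = (138 + 2*12*(1 + 12))/(-8 - 111/2) = (138 + 2*12*13)/(-127/2) = (138 + 312)*(-2/127) = 450*(-2/127) = -900/127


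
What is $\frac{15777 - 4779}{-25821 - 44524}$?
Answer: $- \frac{10998}{70345} \approx -0.15634$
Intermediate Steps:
$\frac{15777 - 4779}{-25821 - 44524} = \frac{10998}{-70345} = 10998 \left(- \frac{1}{70345}\right) = - \frac{10998}{70345}$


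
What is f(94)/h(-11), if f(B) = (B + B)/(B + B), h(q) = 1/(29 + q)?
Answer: 18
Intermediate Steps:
f(B) = 1 (f(B) = (2*B)/((2*B)) = (2*B)*(1/(2*B)) = 1)
f(94)/h(-11) = 1/1/(29 - 11) = 1/1/18 = 1/(1/18) = 1*18 = 18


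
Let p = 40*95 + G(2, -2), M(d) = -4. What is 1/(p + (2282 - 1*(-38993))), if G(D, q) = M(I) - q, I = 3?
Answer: 1/45073 ≈ 2.2186e-5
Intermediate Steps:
G(D, q) = -4 - q
p = 3798 (p = 40*95 + (-4 - 1*(-2)) = 3800 + (-4 + 2) = 3800 - 2 = 3798)
1/(p + (2282 - 1*(-38993))) = 1/(3798 + (2282 - 1*(-38993))) = 1/(3798 + (2282 + 38993)) = 1/(3798 + 41275) = 1/45073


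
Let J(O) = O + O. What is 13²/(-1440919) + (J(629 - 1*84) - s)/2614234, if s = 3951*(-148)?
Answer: 421851649788/1883449720523 ≈ 0.22398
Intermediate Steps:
J(O) = 2*O
s = -584748
13²/(-1440919) + (J(629 - 1*84) - s)/2614234 = 13²/(-1440919) + (2*(629 - 1*84) - 1*(-584748))/2614234 = 169*(-1/1440919) + (2*(629 - 84) + 584748)*(1/2614234) = -169/1440919 + (2*545 + 584748)*(1/2614234) = -169/1440919 + (1090 + 584748)*(1/2614234) = -169/1440919 + 585838*(1/2614234) = -169/1440919 + 292919/1307117 = 421851649788/1883449720523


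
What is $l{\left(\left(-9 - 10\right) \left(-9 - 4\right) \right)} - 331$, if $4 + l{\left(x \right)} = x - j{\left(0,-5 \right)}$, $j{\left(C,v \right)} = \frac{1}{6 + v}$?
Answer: $-89$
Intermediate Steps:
$l{\left(x \right)} = -5 + x$ ($l{\left(x \right)} = -4 + \left(x - \frac{1}{6 - 5}\right) = -4 + \left(x - 1^{-1}\right) = -4 + \left(x - 1\right) = -4 + \left(-1 + x\right) = -5 + x$)
$l{\left(\left(-9 - 10\right) \left(-9 - 4\right) \right)} - 331 = \left(-5 + \left(-9 - 10\right) \left(-9 - 4\right)\right) - 331 = \left(-5 - -247\right) - 331 = \left(-5 + 247\right) - 331 = 242 - 331 = -89$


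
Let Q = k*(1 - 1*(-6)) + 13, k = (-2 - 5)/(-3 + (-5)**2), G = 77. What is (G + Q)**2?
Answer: 3728761/484 ≈ 7704.1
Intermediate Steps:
k = -7/22 (k = -7/(-3 + 25) = -7/22 ≈ -0.31818)
Q = 237/22 (Q = -7*(1 - 1*(-6))/22 + 13 = -7*(1 + 6)/22 + 13 = -7/22*7 + 13 = -49/22 + 13 = 237/22 ≈ 10.773)
(G + Q)**2 = (77 + 237/22)**2 = (1931/22)**2 = 3728761/484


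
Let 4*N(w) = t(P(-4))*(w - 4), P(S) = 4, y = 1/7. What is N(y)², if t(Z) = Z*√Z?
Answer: 2916/49 ≈ 59.510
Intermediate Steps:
y = ⅐ ≈ 0.14286
t(Z) = Z^(3/2)
N(w) = -8 + 2*w (N(w) = (4^(3/2)*(w - 4))/4 = (8*(-4 + w))/4 = (-32 + 8*w)/4 = -8 + 2*w)
N(y)² = (-8 + 2*(⅐))² = (-8 + 2/7)² = (-54/7)² = 2916/49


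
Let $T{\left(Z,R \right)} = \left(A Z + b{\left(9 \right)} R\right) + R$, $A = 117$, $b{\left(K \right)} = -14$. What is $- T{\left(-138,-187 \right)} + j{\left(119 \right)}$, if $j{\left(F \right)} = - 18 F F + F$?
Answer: $-241064$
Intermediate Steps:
$j{\left(F \right)} = F - 18 F^{2}$ ($j{\left(F \right)} = - 18 F^{2} + F = F - 18 F^{2}$)
$T{\left(Z,R \right)} = - 13 R + 117 Z$ ($T{\left(Z,R \right)} = \left(117 Z - 14 R\right) + R = \left(- 14 R + 117 Z\right) + R = - 13 R + 117 Z$)
$- T{\left(-138,-187 \right)} + j{\left(119 \right)} = - (\left(-13\right) \left(-187\right) + 117 \left(-138\right)) + 119 \left(1 - 2142\right) = - (2431 - 16146) + 119 \left(1 - 2142\right) = \left(-1\right) \left(-13715\right) + 119 \left(-2141\right) = 13715 - 254779 = -241064$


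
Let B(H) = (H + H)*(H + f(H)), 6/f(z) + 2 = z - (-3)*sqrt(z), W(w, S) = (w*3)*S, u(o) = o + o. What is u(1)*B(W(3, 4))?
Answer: 67608/13 ≈ 5200.6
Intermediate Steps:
u(o) = 2*o
W(w, S) = 3*S*w (W(w, S) = (3*w)*S = 3*S*w)
f(z) = 6/(-2 + z + 3*sqrt(z)) (f(z) = 6/(-2 + (z - (-3)*sqrt(z))) = 6/(-2 + (z + 3*sqrt(z))) = 6/(-2 + z + 3*sqrt(z)))
B(H) = 2*H*(H + 6/(-2 + H + 3*sqrt(H))) (B(H) = (H + H)*(H + 6/(-2 + H + 3*sqrt(H))) = (2*H)*(H + 6/(-2 + H + 3*sqrt(H))) = 2*H*(H + 6/(-2 + H + 3*sqrt(H))))
u(1)*B(W(3, 4)) = (2*1)*(2*(3*4*3)*(6 + (3*4*3)*(-2 + 3*4*3 + 3*sqrt(3*4*3)))/(-2 + 3*4*3 + 3*sqrt(3*4*3))) = 2*(2*36*(6 + 36*(-2 + 36 + 3*sqrt(36)))/(-2 + 36 + 3*sqrt(36))) = 2*(2*36*(6 + 36*(-2 + 36 + 3*6))/(-2 + 36 + 3*6)) = 2*(2*36*(6 + 36*(-2 + 36 + 18))/(-2 + 36 + 18)) = 2*(2*36*(6 + 36*52)/52) = 2*(2*36*(1/52)*(6 + 1872)) = 2*(2*36*(1/52)*1878) = 2*(33804/13) = 67608/13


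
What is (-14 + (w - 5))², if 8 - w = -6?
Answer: 25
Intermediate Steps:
w = 14 (w = 8 - 1*(-6) = 8 + 6 = 14)
(-14 + (w - 5))² = (-14 + (14 - 5))² = (-14 + 9)² = (-5)² = 25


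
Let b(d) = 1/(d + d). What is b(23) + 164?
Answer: 7545/46 ≈ 164.02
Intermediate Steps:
b(d) = 1/(2*d)
b(23) + 164 = (1/2)/23 + 164 = (1/2)*(1/23) + 164 = 1/46 + 164 = 7545/46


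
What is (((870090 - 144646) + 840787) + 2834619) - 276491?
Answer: 4124359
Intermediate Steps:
(((870090 - 144646) + 840787) + 2834619) - 276491 = ((725444 + 840787) + 2834619) - 276491 = (1566231 + 2834619) - 276491 = 4400850 - 276491 = 4124359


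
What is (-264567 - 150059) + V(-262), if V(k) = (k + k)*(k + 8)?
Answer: -281530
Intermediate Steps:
V(k) = 2*k*(8 + k) (V(k) = (2*k)*(8 + k) = 2*k*(8 + k))
(-264567 - 150059) + V(-262) = (-264567 - 150059) + 2*(-262)*(8 - 262) = -414626 + 2*(-262)*(-254) = -414626 + 133096 = -281530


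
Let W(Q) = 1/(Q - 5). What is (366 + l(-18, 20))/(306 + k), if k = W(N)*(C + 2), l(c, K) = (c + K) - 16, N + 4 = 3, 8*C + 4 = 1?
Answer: 16896/14675 ≈ 1.1513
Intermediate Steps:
C = -3/8 (C = -½ + (⅛)*1 = -½ + ⅛ = -3/8 ≈ -0.37500)
N = -1 (N = -4 + 3 = -1)
W(Q) = 1/(-5 + Q)
l(c, K) = -16 + K + c (l(c, K) = (K + c) - 16 = -16 + K + c)
k = -13/48 (k = (-3/8 + 2)/(-5 - 1) = (13/8)/(-6) = -⅙*13/8 = -13/48 ≈ -0.27083)
(366 + l(-18, 20))/(306 + k) = (366 + (-16 + 20 - 18))/(306 - 13/48) = (366 - 14)/(14675/48) = 352*(48/14675) = 16896/14675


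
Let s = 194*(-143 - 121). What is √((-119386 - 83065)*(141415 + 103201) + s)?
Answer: 2*I*√12380701258 ≈ 2.2254e+5*I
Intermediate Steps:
s = -51216 (s = 194*(-264) = -51216)
√((-119386 - 83065)*(141415 + 103201) + s) = √((-119386 - 83065)*(141415 + 103201) - 51216) = √(-202451*244616 - 51216) = √(-49522753816 - 51216) = √(-49522805032) = 2*I*√12380701258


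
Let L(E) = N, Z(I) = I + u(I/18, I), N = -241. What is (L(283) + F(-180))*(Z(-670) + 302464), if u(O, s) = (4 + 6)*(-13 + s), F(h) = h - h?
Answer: -71086324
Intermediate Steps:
F(h) = 0
u(O, s) = -130 + 10*s (u(O, s) = 10*(-13 + s) = -130 + 10*s)
Z(I) = -130 + 11*I (Z(I) = I + (-130 + 10*I) = -130 + 11*I)
L(E) = -241
(L(283) + F(-180))*(Z(-670) + 302464) = (-241 + 0)*((-130 + 11*(-670)) + 302464) = -241*((-130 - 7370) + 302464) = -241*(-7500 + 302464) = -241*294964 = -71086324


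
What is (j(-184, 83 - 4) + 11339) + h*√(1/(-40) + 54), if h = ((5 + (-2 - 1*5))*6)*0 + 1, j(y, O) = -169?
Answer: 11170 + √21590/20 ≈ 11177.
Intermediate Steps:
h = 1 (h = ((5 + (-2 - 5))*6)*0 + 1 = ((5 - 7)*6)*0 + 1 = -2*6*0 + 1 = -12*0 + 1 = 0 + 1 = 1)
(j(-184, 83 - 4) + 11339) + h*√(1/(-40) + 54) = (-169 + 11339) + 1*√(1/(-40) + 54) = 11170 + 1*√(-1/40 + 54) = 11170 + 1*√(2159/40) = 11170 + 1*(√21590/20) = 11170 + √21590/20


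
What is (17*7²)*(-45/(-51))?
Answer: 735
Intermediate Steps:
(17*7²)*(-45/(-51)) = (17*49)*(-45*(-1/51)) = 833*(15/17) = 735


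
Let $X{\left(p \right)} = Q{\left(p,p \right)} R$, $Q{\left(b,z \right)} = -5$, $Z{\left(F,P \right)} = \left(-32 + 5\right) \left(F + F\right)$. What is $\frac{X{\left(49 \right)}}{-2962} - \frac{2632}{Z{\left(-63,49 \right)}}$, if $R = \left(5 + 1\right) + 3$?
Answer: $- \frac{545921}{719766} \approx -0.75847$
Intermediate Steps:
$Z{\left(F,P \right)} = - 54 F$ ($Z{\left(F,P \right)} = - 27 \cdot 2 F = - 54 F$)
$R = 9$ ($R = 6 + 3 = 9$)
$X{\left(p \right)} = -45$ ($X{\left(p \right)} = \left(-5\right) 9 = -45$)
$\frac{X{\left(49 \right)}}{-2962} - \frac{2632}{Z{\left(-63,49 \right)}} = - \frac{45}{-2962} - \frac{2632}{\left(-54\right) \left(-63\right)} = \left(-45\right) \left(- \frac{1}{2962}\right) - \frac{2632}{3402} = \frac{45}{2962} - \frac{188}{243} = - \frac{545921}{719766}$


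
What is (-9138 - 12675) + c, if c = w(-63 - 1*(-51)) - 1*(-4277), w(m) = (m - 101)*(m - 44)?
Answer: -11208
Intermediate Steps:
w(m) = (-101 + m)*(-44 + m)
c = 10605 (c = (4444 + (-63 - 1*(-51))**2 - 145*(-63 - 1*(-51))) - 1*(-4277) = (4444 + (-63 + 51)**2 - 145*(-63 + 51)) + 4277 = (4444 + (-12)**2 - 145*(-12)) + 4277 = (4444 + 144 + 1740) + 4277 = 6328 + 4277 = 10605)
(-9138 - 12675) + c = (-9138 - 12675) + 10605 = -21813 + 10605 = -11208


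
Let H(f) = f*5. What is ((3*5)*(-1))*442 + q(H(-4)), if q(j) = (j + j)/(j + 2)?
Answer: -59650/9 ≈ -6627.8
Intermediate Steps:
H(f) = 5*f
q(j) = 2*j/(2 + j) (q(j) = (2*j)/(2 + j) = 2*j/(2 + j))
((3*5)*(-1))*442 + q(H(-4)) = ((3*5)*(-1))*442 + 2*(5*(-4))/(2 + 5*(-4)) = (15*(-1))*442 + 2*(-20)/(2 - 20) = -15*442 + 2*(-20)/(-18) = -6630 + 2*(-20)*(-1/18) = -6630 + 20/9 = -59650/9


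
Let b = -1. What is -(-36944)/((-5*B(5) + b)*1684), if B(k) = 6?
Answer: -9236/13051 ≈ -0.70769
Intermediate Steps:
-(-36944)/((-5*B(5) + b)*1684) = -(-36944)/((-5*6 - 1)*1684) = -(-36944)/((-30 - 1)*1684) = -(-36944)/((-31*1684)) = -(-36944)/(-52204) = -(-36944)*(-1)/52204 = -1*9236/13051 = -9236/13051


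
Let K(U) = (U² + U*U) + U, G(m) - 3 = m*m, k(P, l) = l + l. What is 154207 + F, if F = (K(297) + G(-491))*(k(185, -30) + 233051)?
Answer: 97343561016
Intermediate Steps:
k(P, l) = 2*l
G(m) = 3 + m² (G(m) = 3 + m*m = 3 + m²)
K(U) = U + 2*U² (K(U) = (U² + U²) + U = 2*U² + U = U + 2*U²)
F = 97343406809 (F = (297*(1 + 2*297) + (3 + (-491)²))*(2*(-30) + 233051) = (297*(1 + 594) + (3 + 241081))*(-60 + 233051) = (297*595 + 241084)*232991 = (176715 + 241084)*232991 = 417799*232991 = 97343406809)
154207 + F = 154207 + 97343406809 = 97343561016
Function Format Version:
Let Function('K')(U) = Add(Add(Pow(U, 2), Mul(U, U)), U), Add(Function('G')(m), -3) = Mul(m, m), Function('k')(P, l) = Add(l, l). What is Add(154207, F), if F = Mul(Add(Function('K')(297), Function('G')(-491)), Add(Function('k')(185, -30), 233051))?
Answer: 97343561016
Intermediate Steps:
Function('k')(P, l) = Mul(2, l)
Function('G')(m) = Add(3, Pow(m, 2)) (Function('G')(m) = Add(3, Mul(m, m)) = Add(3, Pow(m, 2)))
Function('K')(U) = Add(U, Mul(2, Pow(U, 2))) (Function('K')(U) = Add(Add(Pow(U, 2), Pow(U, 2)), U) = Add(Mul(2, Pow(U, 2)), U) = Add(U, Mul(2, Pow(U, 2))))
F = 97343406809 (F = Mul(Add(Mul(297, Add(1, Mul(2, 297))), Add(3, Pow(-491, 2))), Add(Mul(2, -30), 233051)) = Mul(Add(Mul(297, Add(1, 594)), Add(3, 241081)), Add(-60, 233051)) = Mul(Add(Mul(297, 595), 241084), 232991) = Mul(Add(176715, 241084), 232991) = Mul(417799, 232991) = 97343406809)
Add(154207, F) = Add(154207, 97343406809) = 97343561016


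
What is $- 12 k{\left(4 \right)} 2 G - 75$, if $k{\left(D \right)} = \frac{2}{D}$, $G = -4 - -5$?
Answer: $-87$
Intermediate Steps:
$G = 1$ ($G = -4 + 5 = 1$)
$- 12 k{\left(4 \right)} 2 G - 75 = - 12 \cdot \frac{2}{4} \cdot 2 \cdot 1 - 75 = - 12 \cdot 2 \cdot \frac{1}{4} \cdot 2 \cdot 1 - 75 = - 12 \cdot \frac{1}{2} \cdot 2 \cdot 1 - 75 = - 12 \cdot 1 \cdot 1 - 75 = \left(-12\right) 1 - 75 = -12 - 75 = -87$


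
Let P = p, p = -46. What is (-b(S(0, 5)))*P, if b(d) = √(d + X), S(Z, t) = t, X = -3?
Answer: 46*√2 ≈ 65.054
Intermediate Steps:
P = -46
b(d) = √(-3 + d) (b(d) = √(d - 3) = √(-3 + d))
(-b(S(0, 5)))*P = -√(-3 + 5)*(-46) = -√2*(-46) = 46*√2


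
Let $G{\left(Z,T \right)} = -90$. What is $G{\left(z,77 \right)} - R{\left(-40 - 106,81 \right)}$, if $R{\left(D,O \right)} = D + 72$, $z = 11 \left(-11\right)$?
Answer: $-16$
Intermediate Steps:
$z = -121$
$R{\left(D,O \right)} = 72 + D$
$G{\left(z,77 \right)} - R{\left(-40 - 106,81 \right)} = -90 - \left(72 - 146\right) = -90 - -74 = -90 + 74 = -16$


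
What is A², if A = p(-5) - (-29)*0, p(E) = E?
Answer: 25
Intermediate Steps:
A = -5 (A = -5 - (-29)*0 = -5 - 1*0 = -5 + 0 = -5)
A² = (-5)² = 25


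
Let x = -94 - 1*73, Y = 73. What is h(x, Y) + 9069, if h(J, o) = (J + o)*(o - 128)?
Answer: 14239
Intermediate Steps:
x = -167 (x = -94 - 73 = -167)
h(J, o) = (-128 + o)*(J + o) (h(J, o) = (J + o)*(-128 + o) = (-128 + o)*(J + o))
h(x, Y) + 9069 = (73² - 128*(-167) - 128*73 - 167*73) + 9069 = (5329 + 21376 - 9344 - 12191) + 9069 = 5170 + 9069 = 14239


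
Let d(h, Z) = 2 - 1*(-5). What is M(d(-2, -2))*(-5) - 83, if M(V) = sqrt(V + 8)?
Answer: -83 - 5*sqrt(15) ≈ -102.36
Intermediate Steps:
d(h, Z) = 7 (d(h, Z) = 2 + 5 = 7)
M(V) = sqrt(8 + V)
M(d(-2, -2))*(-5) - 83 = sqrt(8 + 7)*(-5) - 83 = sqrt(15)*(-5) - 83 = -5*sqrt(15) - 83 = -83 - 5*sqrt(15)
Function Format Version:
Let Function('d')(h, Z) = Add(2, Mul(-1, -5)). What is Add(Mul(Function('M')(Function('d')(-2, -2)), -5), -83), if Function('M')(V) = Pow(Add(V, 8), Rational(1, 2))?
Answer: Add(-83, Mul(-5, Pow(15, Rational(1, 2)))) ≈ -102.36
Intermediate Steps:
Function('d')(h, Z) = 7 (Function('d')(h, Z) = Add(2, 5) = 7)
Function('M')(V) = Pow(Add(8, V), Rational(1, 2))
Add(Mul(Function('M')(Function('d')(-2, -2)), -5), -83) = Add(Mul(Pow(Add(8, 7), Rational(1, 2)), -5), -83) = Add(Mul(Pow(15, Rational(1, 2)), -5), -83) = Add(Mul(-5, Pow(15, Rational(1, 2))), -83) = Add(-83, Mul(-5, Pow(15, Rational(1, 2))))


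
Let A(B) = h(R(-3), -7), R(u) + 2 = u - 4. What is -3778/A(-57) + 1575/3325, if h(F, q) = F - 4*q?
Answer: -3769/19 ≈ -198.37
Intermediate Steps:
R(u) = -6 + u (R(u) = -2 + (u - 4) = -2 + (-4 + u) = -6 + u)
A(B) = 19 (A(B) = (-6 - 3) - 4*(-7) = -9 + 28 = 19)
-3778/A(-57) + 1575/3325 = -3778/19 + 1575/3325 = -3778*1/19 + 1575*(1/3325) = -3778/19 + 9/19 = -3769/19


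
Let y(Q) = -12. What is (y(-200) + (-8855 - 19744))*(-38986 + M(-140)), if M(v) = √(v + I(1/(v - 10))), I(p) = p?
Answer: 1115428446 - 9537*I*√126006/10 ≈ 1.1154e+9 - 3.3854e+5*I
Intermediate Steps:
M(v) = √(v + 1/(-10 + v)) (M(v) = √(v + 1/(v - 10)) = √(v + 1/(-10 + v)))
(y(-200) + (-8855 - 19744))*(-38986 + M(-140)) = (-12 + (-8855 - 19744))*(-38986 + √((1 - 140*(-10 - 140))/(-10 - 140))) = (-12 - 28599)*(-38986 + √((1 - 140*(-150))/(-150))) = -28611*(-38986 + √(-(1 + 21000)/150)) = -28611*(-38986 + √(-1/150*21001)) = -28611*(-38986 + √(-21001/150)) = -28611*(-38986 + I*√126006/30) = 1115428446 - 9537*I*√126006/10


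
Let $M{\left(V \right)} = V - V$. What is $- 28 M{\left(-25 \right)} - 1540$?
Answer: $-1540$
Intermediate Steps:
$M{\left(V \right)} = 0$
$- 28 M{\left(-25 \right)} - 1540 = \left(-28\right) 0 - 1540 = 0 - 1540 = -1540$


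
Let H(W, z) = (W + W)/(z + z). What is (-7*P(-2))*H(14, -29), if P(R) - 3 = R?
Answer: 98/29 ≈ 3.3793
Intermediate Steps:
P(R) = 3 + R
H(W, z) = W/z (H(W, z) = (2*W)/((2*z)) = (2*W)*(1/(2*z)) = W/z)
(-7*P(-2))*H(14, -29) = (-7*(3 - 2))*(14/(-29)) = (-7*1)*(14*(-1/29)) = -7*(-14/29) = 98/29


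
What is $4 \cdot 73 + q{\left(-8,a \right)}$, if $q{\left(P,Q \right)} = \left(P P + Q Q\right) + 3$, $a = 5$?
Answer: $384$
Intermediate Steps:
$q{\left(P,Q \right)} = 3 + P^{2} + Q^{2}$ ($q{\left(P,Q \right)} = \left(P^{2} + Q^{2}\right) + 3 = 3 + P^{2} + Q^{2}$)
$4 \cdot 73 + q{\left(-8,a \right)} = 4 \cdot 73 + \left(3 + \left(-8\right)^{2} + 5^{2}\right) = 292 + \left(3 + 64 + 25\right) = 292 + 92 = 384$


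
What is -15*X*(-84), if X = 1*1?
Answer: 1260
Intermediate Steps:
X = 1
-15*X*(-84) = -15*1*(-84) = -15*(-84) = 1260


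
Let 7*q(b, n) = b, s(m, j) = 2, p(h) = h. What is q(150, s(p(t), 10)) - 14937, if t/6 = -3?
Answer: -104409/7 ≈ -14916.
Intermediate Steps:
t = -18 (t = 6*(-3) = -18)
q(b, n) = b/7
q(150, s(p(t), 10)) - 14937 = (⅐)*150 - 14937 = 150/7 - 14937 = -104409/7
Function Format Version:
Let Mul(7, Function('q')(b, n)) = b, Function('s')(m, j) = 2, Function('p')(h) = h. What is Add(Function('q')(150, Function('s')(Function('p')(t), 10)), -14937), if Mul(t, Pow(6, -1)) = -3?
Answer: Rational(-104409, 7) ≈ -14916.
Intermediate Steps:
t = -18 (t = Mul(6, -3) = -18)
Function('q')(b, n) = Mul(Rational(1, 7), b)
Add(Function('q')(150, Function('s')(Function('p')(t), 10)), -14937) = Add(Mul(Rational(1, 7), 150), -14937) = Add(Rational(150, 7), -14937) = Rational(-104409, 7)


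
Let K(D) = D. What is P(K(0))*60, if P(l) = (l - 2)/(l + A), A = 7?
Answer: -120/7 ≈ -17.143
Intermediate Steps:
P(l) = (-2 + l)/(7 + l) (P(l) = (l - 2)/(l + 7) = (-2 + l)/(7 + l))
P(K(0))*60 = ((-2 + 0)/(7 + 0))*60 = (-2/7)*60 = ((⅐)*(-2))*60 = -2/7*60 = -120/7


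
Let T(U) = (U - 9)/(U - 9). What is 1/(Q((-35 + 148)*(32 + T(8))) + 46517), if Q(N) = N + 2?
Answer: 1/50248 ≈ 1.9901e-5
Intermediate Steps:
T(U) = 1 (T(U) = (-9 + U)/(-9 + U) = 1)
Q(N) = 2 + N
1/(Q((-35 + 148)*(32 + T(8))) + 46517) = 1/((2 + (-35 + 148)*(32 + 1)) + 46517) = 1/((2 + 113*33) + 46517) = 1/((2 + 3729) + 46517) = 1/(3731 + 46517) = 1/50248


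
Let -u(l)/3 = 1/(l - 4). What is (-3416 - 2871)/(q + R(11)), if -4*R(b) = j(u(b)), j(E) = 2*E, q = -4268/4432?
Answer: 48761972/5807 ≈ 8397.1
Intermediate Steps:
q = -1067/1108 (q = -4268*1/4432 = -1067/1108 ≈ -0.96300)
u(l) = -3/(-4 + l) (u(l) = -3/(l - 4) = -3/(-4 + l))
R(b) = 3/(2*(-4 + b)) (R(b) = -(-3/(-4 + b))/2 = -(-3)/(2*(-4 + b)) = 3/(2*(-4 + b)))
(-3416 - 2871)/(q + R(11)) = (-3416 - 2871)/(-1067/1108 + 3/(2*(-4 + 11))) = -6287/(-1067/1108 + (3/2)/7) = -6287/(-1067/1108 + (3/2)*(⅐)) = -6287/(-1067/1108 + 3/14) = -6287/(-5807/7756) = -6287*(-7756/5807) = 48761972/5807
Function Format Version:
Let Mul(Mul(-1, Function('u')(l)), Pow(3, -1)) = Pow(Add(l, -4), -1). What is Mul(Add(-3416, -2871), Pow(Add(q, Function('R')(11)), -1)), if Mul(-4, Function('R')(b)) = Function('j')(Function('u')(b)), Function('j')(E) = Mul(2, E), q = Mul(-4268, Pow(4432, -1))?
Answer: Rational(48761972, 5807) ≈ 8397.1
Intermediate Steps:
q = Rational(-1067, 1108) (q = Mul(-4268, Rational(1, 4432)) = Rational(-1067, 1108) ≈ -0.96300)
Function('u')(l) = Mul(-3, Pow(Add(-4, l), -1)) (Function('u')(l) = Mul(-3, Pow(Add(l, -4), -1)) = Mul(-3, Pow(Add(-4, l), -1)))
Function('R')(b) = Mul(Rational(3, 2), Pow(Add(-4, b), -1)) (Function('R')(b) = Mul(Rational(-1, 4), Mul(2, Mul(-3, Pow(Add(-4, b), -1)))) = Mul(Rational(-1, 4), Mul(-6, Pow(Add(-4, b), -1))) = Mul(Rational(3, 2), Pow(Add(-4, b), -1)))
Mul(Add(-3416, -2871), Pow(Add(q, Function('R')(11)), -1)) = Mul(Add(-3416, -2871), Pow(Add(Rational(-1067, 1108), Mul(Rational(3, 2), Pow(Add(-4, 11), -1))), -1)) = Mul(-6287, Pow(Add(Rational(-1067, 1108), Mul(Rational(3, 2), Pow(7, -1))), -1)) = Mul(-6287, Pow(Add(Rational(-1067, 1108), Mul(Rational(3, 2), Rational(1, 7))), -1)) = Mul(-6287, Pow(Add(Rational(-1067, 1108), Rational(3, 14)), -1)) = Mul(-6287, Pow(Rational(-5807, 7756), -1)) = Mul(-6287, Rational(-7756, 5807)) = Rational(48761972, 5807)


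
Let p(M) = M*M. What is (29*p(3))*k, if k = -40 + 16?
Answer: -6264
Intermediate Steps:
p(M) = M**2
k = -24
(29*p(3))*k = (29*3**2)*(-24) = (29*9)*(-24) = 261*(-24) = -6264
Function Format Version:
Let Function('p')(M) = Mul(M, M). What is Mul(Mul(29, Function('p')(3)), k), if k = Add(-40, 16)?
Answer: -6264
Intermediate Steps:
Function('p')(M) = Pow(M, 2)
k = -24
Mul(Mul(29, Function('p')(3)), k) = Mul(Mul(29, Pow(3, 2)), -24) = Mul(Mul(29, 9), -24) = Mul(261, -24) = -6264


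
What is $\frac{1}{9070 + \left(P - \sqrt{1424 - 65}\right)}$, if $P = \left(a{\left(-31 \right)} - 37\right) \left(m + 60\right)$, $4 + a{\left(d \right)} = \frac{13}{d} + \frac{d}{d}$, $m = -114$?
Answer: $\frac{10813792}{121682458225} + \frac{2883 \sqrt{151}}{121682458225} \approx 8.916 \cdot 10^{-5}$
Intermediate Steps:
$a{\left(d \right)} = -3 + \frac{13}{d}$ ($a{\left(d \right)} = -4 + \left(\frac{13}{d} + \frac{d}{d}\right) = -4 + \left(\frac{13}{d} + 1\right) = -4 + \left(1 + \frac{13}{d}\right) = -3 + \frac{13}{d}$)
$P = \frac{67662}{31}$ ($P = \left(\left(-3 + \frac{13}{-31}\right) - 37\right) \left(-114 + 60\right) = \left(\left(-3 + 13 \left(- \frac{1}{31}\right)\right) - 37\right) \left(-54\right) = \left(\left(-3 - \frac{13}{31}\right) - 37\right) \left(-54\right) = \left(- \frac{106}{31} - 37\right) \left(-54\right) = \left(- \frac{1253}{31}\right) \left(-54\right) = \frac{67662}{31} \approx 2182.6$)
$\frac{1}{9070 + \left(P - \sqrt{1424 - 65}\right)} = \frac{1}{9070 + \left(\frac{67662}{31} - \sqrt{1424 - 65}\right)} = \frac{1}{9070 + \left(\frac{67662}{31} - \sqrt{1359}\right)} = \frac{1}{9070 + \left(\frac{67662}{31} - 3 \sqrt{151}\right)} = \frac{1}{\frac{348832}{31} - 3 \sqrt{151}}$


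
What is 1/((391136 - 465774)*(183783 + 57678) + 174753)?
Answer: -1/18021991365 ≈ -5.5488e-11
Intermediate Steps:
1/((391136 - 465774)*(183783 + 57678) + 174753) = 1/(-74638*241461 + 174753) = 1/(-18022166118 + 174753) = 1/(-18021991365) = -1/18021991365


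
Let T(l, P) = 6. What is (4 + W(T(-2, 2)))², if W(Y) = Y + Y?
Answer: 256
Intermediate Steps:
W(Y) = 2*Y
(4 + W(T(-2, 2)))² = (4 + 2*6)² = (4 + 12)² = 16² = 256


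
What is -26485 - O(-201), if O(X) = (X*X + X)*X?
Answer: 8053715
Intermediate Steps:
O(X) = X*(X + X**2) (O(X) = (X**2 + X)*X = (X + X**2)*X = X*(X + X**2))
-26485 - O(-201) = -26485 - (-201)**2*(1 - 201) = -26485 - 40401*(-200) = -26485 - 1*(-8080200) = -26485 + 8080200 = 8053715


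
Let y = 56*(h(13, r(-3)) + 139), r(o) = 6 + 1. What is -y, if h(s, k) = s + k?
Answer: -8904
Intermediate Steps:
r(o) = 7
h(s, k) = k + s
y = 8904 (y = 56*((7 + 13) + 139) = 56*(20 + 139) = 56*159 = 8904)
-y = -1*8904 = -8904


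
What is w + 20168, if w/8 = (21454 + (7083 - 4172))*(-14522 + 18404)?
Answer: 756699608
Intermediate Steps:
w = 756679440 (w = 8*((21454 + (7083 - 4172))*(-14522 + 18404)) = 8*((21454 + 2911)*3882) = 8*(24365*3882) = 8*94584930 = 756679440)
w + 20168 = 756679440 + 20168 = 756699608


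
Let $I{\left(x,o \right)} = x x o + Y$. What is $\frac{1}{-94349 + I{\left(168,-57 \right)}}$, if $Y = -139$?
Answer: $- \frac{1}{1703256} \approx -5.8711 \cdot 10^{-7}$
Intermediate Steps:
$I{\left(x,o \right)} = -139 + o x^{2}$ ($I{\left(x,o \right)} = x x o - 139 = x^{2} o - 139 = o x^{2} - 139 = -139 + o x^{2}$)
$\frac{1}{-94349 + I{\left(168,-57 \right)}} = \frac{1}{-94349 - \left(139 + 57 \cdot 168^{2}\right)} = \frac{1}{-94349 - 1608907} = \frac{1}{-1703256} = - \frac{1}{1703256}$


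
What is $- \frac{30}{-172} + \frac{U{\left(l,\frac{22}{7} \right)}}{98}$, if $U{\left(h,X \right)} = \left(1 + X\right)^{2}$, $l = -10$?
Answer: $\frac{36089}{103243} \approx 0.34955$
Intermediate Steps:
$- \frac{30}{-172} + \frac{U{\left(l,\frac{22}{7} \right)}}{98} = - \frac{30}{-172} + \frac{\left(1 + \frac{22}{7}\right)^{2}}{98} = \left(-30\right) \left(- \frac{1}{172}\right) + \left(1 + 22 \cdot \frac{1}{7}\right)^{2} \cdot \frac{1}{98} = \frac{15}{86} + \left(1 + \frac{22}{7}\right)^{2} \cdot \frac{1}{98} = \frac{15}{86} + \left(\frac{29}{7}\right)^{2} \cdot \frac{1}{98} = \frac{15}{86} + \frac{841}{49} \cdot \frac{1}{98} = \frac{15}{86} + \frac{841}{4802} = \frac{36089}{103243}$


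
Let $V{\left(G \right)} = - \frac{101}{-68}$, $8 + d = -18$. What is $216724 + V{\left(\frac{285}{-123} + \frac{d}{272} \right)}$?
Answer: $\frac{14737333}{68} \approx 2.1673 \cdot 10^{5}$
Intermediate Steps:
$d = -26$ ($d = -8 - 18 = -26$)
$V{\left(G \right)} = \frac{101}{68}$ ($V{\left(G \right)} = \left(-101\right) \left(- \frac{1}{68}\right) = \frac{101}{68}$)
$216724 + V{\left(\frac{285}{-123} + \frac{d}{272} \right)} = 216724 + \frac{101}{68} = \frac{14737333}{68}$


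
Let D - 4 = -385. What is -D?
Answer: 381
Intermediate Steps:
D = -381 (D = 4 - 385 = -381)
-D = -1*(-381) = 381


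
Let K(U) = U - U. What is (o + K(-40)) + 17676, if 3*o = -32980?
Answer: 20048/3 ≈ 6682.7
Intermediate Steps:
o = -32980/3 (o = (⅓)*(-32980) = -32980/3 ≈ -10993.)
K(U) = 0
(o + K(-40)) + 17676 = (-32980/3 + 0) + 17676 = -32980/3 + 17676 = 20048/3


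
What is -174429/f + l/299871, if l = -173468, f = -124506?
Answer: 3412043539/4148415414 ≈ 0.82249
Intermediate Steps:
-174429/f + l/299871 = -174429/(-124506) - 173468/299871 = -174429*(-1/124506) - 173468*1/299871 = 19381/13834 - 173468/299871 = 3412043539/4148415414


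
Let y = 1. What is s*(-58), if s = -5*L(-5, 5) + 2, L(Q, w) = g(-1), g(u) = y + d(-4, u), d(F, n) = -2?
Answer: -406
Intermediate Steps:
g(u) = -1 (g(u) = 1 - 2 = -1)
L(Q, w) = -1
s = 7 (s = -5*(-1) + 2 = 5 + 2 = 7)
s*(-58) = 7*(-58) = -406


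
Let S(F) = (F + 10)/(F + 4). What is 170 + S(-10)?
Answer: 170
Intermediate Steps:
S(F) = (10 + F)/(4 + F)
170 + S(-10) = 170 + (10 - 10)/(4 - 10) = 170 + 0/(-6) = 170 - ⅙*0 = 170 + 0 = 170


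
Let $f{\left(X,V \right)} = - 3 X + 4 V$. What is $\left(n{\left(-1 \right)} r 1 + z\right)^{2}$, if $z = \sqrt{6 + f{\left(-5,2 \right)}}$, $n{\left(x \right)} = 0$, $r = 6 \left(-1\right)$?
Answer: $29$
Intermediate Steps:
$r = -6$
$z = \sqrt{29}$ ($z = \sqrt{6 + \left(\left(-3\right) \left(-5\right) + 4 \cdot 2\right)} = \sqrt{6 + \left(15 + 8\right)} = \sqrt{6 + 23} = \sqrt{29} \approx 5.3852$)
$\left(n{\left(-1 \right)} r 1 + z\right)^{2} = \left(0 \left(-6\right) 1 + \sqrt{29}\right)^{2} = \left(0 \cdot 1 + \sqrt{29}\right)^{2} = \left(0 + \sqrt{29}\right)^{2} = \left(\sqrt{29}\right)^{2} = 29$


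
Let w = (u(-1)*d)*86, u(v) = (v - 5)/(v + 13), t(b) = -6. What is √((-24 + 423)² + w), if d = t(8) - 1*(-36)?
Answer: √157911 ≈ 397.38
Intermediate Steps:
u(v) = (-5 + v)/(13 + v)
d = 30 (d = -6 - 1*(-36) = -6 + 36 = 30)
w = -1290 (w = (((-5 - 1)/(13 - 1))*30)*86 = ((-6/12)*30)*86 = (((1/12)*(-6))*30)*86 = -½*30*86 = -15*86 = -1290)
√((-24 + 423)² + w) = √((-24 + 423)² - 1290) = √(399² - 1290) = √(159201 - 1290) = √157911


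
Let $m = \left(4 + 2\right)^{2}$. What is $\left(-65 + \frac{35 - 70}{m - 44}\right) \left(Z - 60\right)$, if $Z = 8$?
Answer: $\frac{6305}{2} \approx 3152.5$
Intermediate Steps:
$m = 36$ ($m = 6^{2} = 36$)
$\left(-65 + \frac{35 - 70}{m - 44}\right) \left(Z - 60\right) = \left(-65 + \frac{35 - 70}{36 - 44}\right) \left(8 - 60\right) = \left(-65 - \frac{35}{-8}\right) \left(-52\right) = \left(-65 - - \frac{35}{8}\right) \left(-52\right) = \left(-65 + \frac{35}{8}\right) \left(-52\right) = \left(- \frac{485}{8}\right) \left(-52\right) = \frac{6305}{2}$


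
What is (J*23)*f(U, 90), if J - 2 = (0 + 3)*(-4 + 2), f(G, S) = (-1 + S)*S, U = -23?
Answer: -736920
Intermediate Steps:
f(G, S) = S*(-1 + S)
J = -4 (J = 2 + (0 + 3)*(-4 + 2) = 2 + 3*(-2) = 2 - 6 = -4)
(J*23)*f(U, 90) = (-4*23)*(90*(-1 + 90)) = -8280*89 = -92*8010 = -736920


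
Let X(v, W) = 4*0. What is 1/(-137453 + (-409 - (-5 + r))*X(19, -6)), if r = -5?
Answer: -1/137453 ≈ -7.2752e-6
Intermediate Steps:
X(v, W) = 0
1/(-137453 + (-409 - (-5 + r))*X(19, -6)) = 1/(-137453 + (-409 - (-5 - 5))*0) = 1/(-137453 + (-409 - 1*(-10))*0) = 1/(-137453 + (-409 + 10)*0) = 1/(-137453 - 399*0) = 1/(-137453 + 0) = 1/(-137453) = -1/137453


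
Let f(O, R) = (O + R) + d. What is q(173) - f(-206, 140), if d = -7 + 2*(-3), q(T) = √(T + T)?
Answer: 79 + √346 ≈ 97.601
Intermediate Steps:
q(T) = √2*√T (q(T) = √(2*T) = √2*√T)
d = -13 (d = -7 - 6 = -13)
f(O, R) = -13 + O + R (f(O, R) = (O + R) - 13 = -13 + O + R)
q(173) - f(-206, 140) = √2*√173 - (-13 - 206 + 140) = √346 - 1*(-79) = √346 + 79 = 79 + √346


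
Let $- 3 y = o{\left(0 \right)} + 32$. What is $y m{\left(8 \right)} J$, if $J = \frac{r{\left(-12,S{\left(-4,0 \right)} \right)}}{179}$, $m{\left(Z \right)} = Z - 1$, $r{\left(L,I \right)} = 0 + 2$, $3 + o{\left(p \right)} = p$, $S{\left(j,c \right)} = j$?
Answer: $- \frac{406}{537} \approx -0.75605$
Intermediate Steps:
$o{\left(p \right)} = -3 + p$
$r{\left(L,I \right)} = 2$
$m{\left(Z \right)} = -1 + Z$ ($m{\left(Z \right)} = Z - 1 = -1 + Z$)
$y = - \frac{29}{3}$ ($y = - \frac{\left(-3 + 0\right) + 32}{3} = - \frac{-3 + 32}{3} = \left(- \frac{1}{3}\right) 29 = - \frac{29}{3} \approx -9.6667$)
$J = \frac{2}{179} \approx 0.011173$
$y m{\left(8 \right)} J = - \frac{29 \left(-1 + 8\right)}{3} \cdot \frac{2}{179} = \left(- \frac{29}{3}\right) 7 \cdot \frac{2}{179} = \left(- \frac{203}{3}\right) \frac{2}{179} = - \frac{406}{537}$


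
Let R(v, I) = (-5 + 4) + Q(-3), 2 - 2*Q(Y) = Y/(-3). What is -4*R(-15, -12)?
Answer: 2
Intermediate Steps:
Q(Y) = 1 + Y/6 (Q(Y) = 1 - Y/(2*(-3)) = 1 - Y*(-1)/(2*3) = 1 - (-1)*Y/6 = 1 + Y/6)
R(v, I) = -½ (R(v, I) = (-5 + 4) + (1 + (⅙)*(-3)) = -1 + (1 - ½) = -1 + ½ = -½)
-4*R(-15, -12) = -4*(-½) = 2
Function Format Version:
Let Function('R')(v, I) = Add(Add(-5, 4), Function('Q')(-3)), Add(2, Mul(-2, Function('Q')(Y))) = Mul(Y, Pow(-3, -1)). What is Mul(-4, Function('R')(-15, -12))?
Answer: 2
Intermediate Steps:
Function('Q')(Y) = Add(1, Mul(Rational(1, 6), Y)) (Function('Q')(Y) = Add(1, Mul(Rational(-1, 2), Mul(Y, Pow(-3, -1)))) = Add(1, Mul(Rational(-1, 2), Mul(Y, Rational(-1, 3)))) = Add(1, Mul(Rational(-1, 2), Mul(Rational(-1, 3), Y))) = Add(1, Mul(Rational(1, 6), Y)))
Function('R')(v, I) = Rational(-1, 2) (Function('R')(v, I) = Add(Add(-5, 4), Add(1, Mul(Rational(1, 6), -3))) = Add(-1, Add(1, Rational(-1, 2))) = Add(-1, Rational(1, 2)) = Rational(-1, 2))
Mul(-4, Function('R')(-15, -12)) = Mul(-4, Rational(-1, 2)) = 2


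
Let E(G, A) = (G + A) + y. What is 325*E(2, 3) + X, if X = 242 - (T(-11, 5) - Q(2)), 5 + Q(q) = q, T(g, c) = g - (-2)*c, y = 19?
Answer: 8040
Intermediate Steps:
T(g, c) = g + 2*c
E(G, A) = 19 + A + G (E(G, A) = (G + A) + 19 = (A + G) + 19 = 19 + A + G)
Q(q) = -5 + q
X = 240 (X = 242 - ((-11 + 2*5) - (-5 + 2)) = 242 - ((-11 + 10) - 1*(-3)) = 242 - (-1 + 3) = 242 - 1*2 = 242 - 2 = 240)
325*E(2, 3) + X = 325*(19 + 3 + 2) + 240 = 325*24 + 240 = 7800 + 240 = 8040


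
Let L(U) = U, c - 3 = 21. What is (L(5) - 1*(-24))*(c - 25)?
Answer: -29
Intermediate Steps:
c = 24 (c = 3 + 21 = 24)
(L(5) - 1*(-24))*(c - 25) = (5 - 1*(-24))*(24 - 25) = (5 + 24)*(-1) = 29*(-1) = -29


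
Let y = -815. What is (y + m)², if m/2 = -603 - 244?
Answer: 6295081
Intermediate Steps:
m = -1694 (m = 2*(-603 - 244) = 2*(-847) = -1694)
(y + m)² = (-815 - 1694)² = (-2509)² = 6295081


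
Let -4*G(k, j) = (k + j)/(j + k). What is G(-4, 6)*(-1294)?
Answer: 647/2 ≈ 323.50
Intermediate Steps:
G(k, j) = -1/4 (G(k, j) = -(k + j)/(4*(j + k)) = -(j + k)/(4*(j + k)) = -1/4*1 = -1/4)
G(-4, 6)*(-1294) = -1/4*(-1294) = 647/2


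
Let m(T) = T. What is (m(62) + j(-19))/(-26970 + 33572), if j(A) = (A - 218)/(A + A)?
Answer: 2593/250876 ≈ 0.010336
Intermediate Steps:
j(A) = (-218 + A)/(2*A) (j(A) = (-218 + A)/((2*A)) = (-218 + A)*(1/(2*A)) = (-218 + A)/(2*A))
(m(62) + j(-19))/(-26970 + 33572) = (62 + (½)*(-218 - 19)/(-19))/(-26970 + 33572) = (62 + (½)*(-1/19)*(-237))/6602 = (62 + 237/38)*(1/6602) = (2593/38)*(1/6602) = 2593/250876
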